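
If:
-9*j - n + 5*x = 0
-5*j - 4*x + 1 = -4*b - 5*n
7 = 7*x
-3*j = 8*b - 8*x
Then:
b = 167/206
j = 52/103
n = 47/103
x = 1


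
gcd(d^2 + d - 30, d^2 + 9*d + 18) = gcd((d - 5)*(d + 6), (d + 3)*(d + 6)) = d + 6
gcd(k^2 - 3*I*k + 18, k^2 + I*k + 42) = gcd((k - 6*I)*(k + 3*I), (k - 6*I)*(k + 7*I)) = k - 6*I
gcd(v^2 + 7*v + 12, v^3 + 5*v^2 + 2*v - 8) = v + 4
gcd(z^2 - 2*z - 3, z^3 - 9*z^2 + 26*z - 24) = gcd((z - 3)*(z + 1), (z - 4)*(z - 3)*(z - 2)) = z - 3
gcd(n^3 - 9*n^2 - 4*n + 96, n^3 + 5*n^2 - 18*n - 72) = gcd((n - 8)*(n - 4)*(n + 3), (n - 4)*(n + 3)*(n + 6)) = n^2 - n - 12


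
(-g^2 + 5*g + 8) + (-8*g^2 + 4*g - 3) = -9*g^2 + 9*g + 5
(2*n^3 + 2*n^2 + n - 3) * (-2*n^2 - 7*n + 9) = -4*n^5 - 18*n^4 + 2*n^3 + 17*n^2 + 30*n - 27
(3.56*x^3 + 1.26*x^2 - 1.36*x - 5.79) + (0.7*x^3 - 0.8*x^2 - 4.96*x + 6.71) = 4.26*x^3 + 0.46*x^2 - 6.32*x + 0.92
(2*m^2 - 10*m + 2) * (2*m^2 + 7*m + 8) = 4*m^4 - 6*m^3 - 50*m^2 - 66*m + 16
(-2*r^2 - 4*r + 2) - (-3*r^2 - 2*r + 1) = r^2 - 2*r + 1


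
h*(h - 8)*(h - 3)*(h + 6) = h^4 - 5*h^3 - 42*h^2 + 144*h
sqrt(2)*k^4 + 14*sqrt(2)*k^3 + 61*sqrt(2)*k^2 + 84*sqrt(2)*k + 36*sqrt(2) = (k + 1)*(k + 6)^2*(sqrt(2)*k + sqrt(2))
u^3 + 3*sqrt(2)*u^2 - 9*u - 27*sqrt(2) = (u - 3)*(u + 3)*(u + 3*sqrt(2))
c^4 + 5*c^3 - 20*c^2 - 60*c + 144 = (c - 3)*(c - 2)*(c + 4)*(c + 6)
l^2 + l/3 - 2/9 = (l - 1/3)*(l + 2/3)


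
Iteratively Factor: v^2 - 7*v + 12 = (v - 4)*(v - 3)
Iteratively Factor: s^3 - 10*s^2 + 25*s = (s - 5)*(s^2 - 5*s) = (s - 5)^2*(s)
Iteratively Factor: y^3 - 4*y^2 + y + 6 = (y - 3)*(y^2 - y - 2) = (y - 3)*(y + 1)*(y - 2)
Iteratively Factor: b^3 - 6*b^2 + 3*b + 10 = (b - 5)*(b^2 - b - 2) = (b - 5)*(b - 2)*(b + 1)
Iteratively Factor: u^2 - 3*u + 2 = (u - 1)*(u - 2)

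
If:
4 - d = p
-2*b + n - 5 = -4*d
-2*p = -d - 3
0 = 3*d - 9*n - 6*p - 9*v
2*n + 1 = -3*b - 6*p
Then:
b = -5/3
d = 5/3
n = -5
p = 7/3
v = 4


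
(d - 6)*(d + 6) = d^2 - 36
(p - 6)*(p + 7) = p^2 + p - 42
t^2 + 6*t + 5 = (t + 1)*(t + 5)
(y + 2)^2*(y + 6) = y^3 + 10*y^2 + 28*y + 24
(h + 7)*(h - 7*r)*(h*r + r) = h^3*r - 7*h^2*r^2 + 8*h^2*r - 56*h*r^2 + 7*h*r - 49*r^2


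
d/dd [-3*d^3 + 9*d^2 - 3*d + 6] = -9*d^2 + 18*d - 3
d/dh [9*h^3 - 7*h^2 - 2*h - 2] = 27*h^2 - 14*h - 2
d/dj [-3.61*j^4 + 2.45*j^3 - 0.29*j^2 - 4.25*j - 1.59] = -14.44*j^3 + 7.35*j^2 - 0.58*j - 4.25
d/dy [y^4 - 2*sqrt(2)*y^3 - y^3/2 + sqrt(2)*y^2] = y*(8*y^2 - 12*sqrt(2)*y - 3*y + 4*sqrt(2))/2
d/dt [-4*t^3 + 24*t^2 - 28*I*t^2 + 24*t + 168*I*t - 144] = -12*t^2 + t*(48 - 56*I) + 24 + 168*I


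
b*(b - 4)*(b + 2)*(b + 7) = b^4 + 5*b^3 - 22*b^2 - 56*b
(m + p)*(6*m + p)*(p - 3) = 6*m^2*p - 18*m^2 + 7*m*p^2 - 21*m*p + p^3 - 3*p^2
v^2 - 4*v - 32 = (v - 8)*(v + 4)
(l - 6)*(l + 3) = l^2 - 3*l - 18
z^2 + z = z*(z + 1)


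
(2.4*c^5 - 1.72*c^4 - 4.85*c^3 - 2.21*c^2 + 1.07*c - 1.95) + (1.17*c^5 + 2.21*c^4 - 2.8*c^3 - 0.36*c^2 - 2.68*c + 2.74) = 3.57*c^5 + 0.49*c^4 - 7.65*c^3 - 2.57*c^2 - 1.61*c + 0.79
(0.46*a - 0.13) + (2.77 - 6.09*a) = 2.64 - 5.63*a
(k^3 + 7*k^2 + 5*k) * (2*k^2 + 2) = 2*k^5 + 14*k^4 + 12*k^3 + 14*k^2 + 10*k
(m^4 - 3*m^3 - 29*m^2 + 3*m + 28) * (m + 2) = m^5 - m^4 - 35*m^3 - 55*m^2 + 34*m + 56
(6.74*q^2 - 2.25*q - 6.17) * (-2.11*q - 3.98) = -14.2214*q^3 - 22.0777*q^2 + 21.9737*q + 24.5566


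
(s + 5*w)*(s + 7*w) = s^2 + 12*s*w + 35*w^2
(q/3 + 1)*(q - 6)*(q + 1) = q^3/3 - 2*q^2/3 - 7*q - 6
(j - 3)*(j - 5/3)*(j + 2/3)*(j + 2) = j^4 - 2*j^3 - 55*j^2/9 + 64*j/9 + 20/3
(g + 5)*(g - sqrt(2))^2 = g^3 - 2*sqrt(2)*g^2 + 5*g^2 - 10*sqrt(2)*g + 2*g + 10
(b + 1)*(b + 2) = b^2 + 3*b + 2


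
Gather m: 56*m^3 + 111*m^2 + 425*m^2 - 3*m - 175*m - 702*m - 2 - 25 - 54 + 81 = 56*m^3 + 536*m^2 - 880*m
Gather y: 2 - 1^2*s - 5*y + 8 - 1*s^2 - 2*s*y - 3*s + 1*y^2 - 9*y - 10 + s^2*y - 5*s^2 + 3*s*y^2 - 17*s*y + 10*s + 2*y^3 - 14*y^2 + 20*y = -6*s^2 + 6*s + 2*y^3 + y^2*(3*s - 13) + y*(s^2 - 19*s + 6)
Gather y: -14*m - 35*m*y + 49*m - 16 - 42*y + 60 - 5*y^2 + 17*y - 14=35*m - 5*y^2 + y*(-35*m - 25) + 30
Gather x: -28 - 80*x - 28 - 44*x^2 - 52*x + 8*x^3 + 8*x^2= 8*x^3 - 36*x^2 - 132*x - 56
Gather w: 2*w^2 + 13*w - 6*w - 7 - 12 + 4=2*w^2 + 7*w - 15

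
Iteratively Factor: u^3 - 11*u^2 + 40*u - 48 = (u - 4)*(u^2 - 7*u + 12) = (u - 4)^2*(u - 3)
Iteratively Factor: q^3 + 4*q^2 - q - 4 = (q + 4)*(q^2 - 1) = (q + 1)*(q + 4)*(q - 1)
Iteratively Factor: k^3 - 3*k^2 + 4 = (k - 2)*(k^2 - k - 2) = (k - 2)*(k + 1)*(k - 2)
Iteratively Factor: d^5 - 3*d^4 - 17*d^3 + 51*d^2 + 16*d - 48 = (d - 3)*(d^4 - 17*d^2 + 16) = (d - 4)*(d - 3)*(d^3 + 4*d^2 - d - 4) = (d - 4)*(d - 3)*(d + 1)*(d^2 + 3*d - 4) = (d - 4)*(d - 3)*(d - 1)*(d + 1)*(d + 4)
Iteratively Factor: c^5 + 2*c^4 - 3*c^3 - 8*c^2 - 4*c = (c)*(c^4 + 2*c^3 - 3*c^2 - 8*c - 4) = c*(c + 1)*(c^3 + c^2 - 4*c - 4) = c*(c + 1)*(c + 2)*(c^2 - c - 2) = c*(c - 2)*(c + 1)*(c + 2)*(c + 1)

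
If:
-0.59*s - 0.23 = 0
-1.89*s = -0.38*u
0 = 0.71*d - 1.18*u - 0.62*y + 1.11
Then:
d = 0.873239436619718*y - 4.78576723498888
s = -0.39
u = -1.94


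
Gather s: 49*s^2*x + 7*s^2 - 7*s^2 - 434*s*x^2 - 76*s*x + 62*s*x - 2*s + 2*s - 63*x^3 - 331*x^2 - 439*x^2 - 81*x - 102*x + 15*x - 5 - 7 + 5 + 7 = 49*s^2*x + s*(-434*x^2 - 14*x) - 63*x^3 - 770*x^2 - 168*x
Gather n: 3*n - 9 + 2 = 3*n - 7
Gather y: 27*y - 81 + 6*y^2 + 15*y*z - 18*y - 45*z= 6*y^2 + y*(15*z + 9) - 45*z - 81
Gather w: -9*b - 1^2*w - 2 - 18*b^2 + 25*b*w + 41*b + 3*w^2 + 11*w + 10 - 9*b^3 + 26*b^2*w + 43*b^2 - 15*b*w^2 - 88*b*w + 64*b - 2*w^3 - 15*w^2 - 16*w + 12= -9*b^3 + 25*b^2 + 96*b - 2*w^3 + w^2*(-15*b - 12) + w*(26*b^2 - 63*b - 6) + 20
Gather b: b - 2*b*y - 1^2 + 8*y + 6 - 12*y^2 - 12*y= b*(1 - 2*y) - 12*y^2 - 4*y + 5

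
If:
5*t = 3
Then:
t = 3/5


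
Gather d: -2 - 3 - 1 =-6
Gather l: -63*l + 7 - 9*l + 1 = 8 - 72*l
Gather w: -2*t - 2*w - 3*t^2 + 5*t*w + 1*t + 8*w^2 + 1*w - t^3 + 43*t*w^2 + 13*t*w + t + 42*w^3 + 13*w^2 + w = -t^3 - 3*t^2 + 18*t*w + 42*w^3 + w^2*(43*t + 21)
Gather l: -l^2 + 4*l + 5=-l^2 + 4*l + 5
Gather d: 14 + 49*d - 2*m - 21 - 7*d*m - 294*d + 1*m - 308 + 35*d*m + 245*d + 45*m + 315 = 28*d*m + 44*m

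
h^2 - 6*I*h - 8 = (h - 4*I)*(h - 2*I)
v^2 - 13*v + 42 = (v - 7)*(v - 6)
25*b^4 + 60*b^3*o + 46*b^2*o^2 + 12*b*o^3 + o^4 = (b + o)^2*(5*b + o)^2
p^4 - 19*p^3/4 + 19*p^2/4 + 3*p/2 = p*(p - 3)*(p - 2)*(p + 1/4)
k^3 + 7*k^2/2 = k^2*(k + 7/2)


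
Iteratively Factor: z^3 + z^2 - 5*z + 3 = (z - 1)*(z^2 + 2*z - 3) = (z - 1)^2*(z + 3)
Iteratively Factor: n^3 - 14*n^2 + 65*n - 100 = (n - 5)*(n^2 - 9*n + 20) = (n - 5)^2*(n - 4)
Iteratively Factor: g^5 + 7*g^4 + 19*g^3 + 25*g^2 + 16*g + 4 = (g + 1)*(g^4 + 6*g^3 + 13*g^2 + 12*g + 4) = (g + 1)*(g + 2)*(g^3 + 4*g^2 + 5*g + 2) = (g + 1)^2*(g + 2)*(g^2 + 3*g + 2) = (g + 1)^3*(g + 2)*(g + 2)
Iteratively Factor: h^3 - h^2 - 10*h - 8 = (h - 4)*(h^2 + 3*h + 2) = (h - 4)*(h + 1)*(h + 2)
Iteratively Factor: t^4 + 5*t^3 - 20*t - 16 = (t - 2)*(t^3 + 7*t^2 + 14*t + 8) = (t - 2)*(t + 1)*(t^2 + 6*t + 8) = (t - 2)*(t + 1)*(t + 2)*(t + 4)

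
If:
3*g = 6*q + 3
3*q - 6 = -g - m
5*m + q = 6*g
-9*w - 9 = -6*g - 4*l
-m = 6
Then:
No Solution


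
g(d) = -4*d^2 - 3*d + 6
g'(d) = -8*d - 3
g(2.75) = -32.50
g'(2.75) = -25.00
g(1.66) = -10.00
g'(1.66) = -16.28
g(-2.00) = -4.00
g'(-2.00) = 13.00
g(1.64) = -9.68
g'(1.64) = -16.12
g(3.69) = -59.53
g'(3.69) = -32.52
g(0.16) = 5.42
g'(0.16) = -4.28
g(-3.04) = -21.85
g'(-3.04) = 21.32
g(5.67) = -139.61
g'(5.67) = -48.36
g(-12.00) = -534.00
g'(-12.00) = 93.00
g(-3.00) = -21.00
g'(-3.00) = 21.00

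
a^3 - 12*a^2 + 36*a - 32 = (a - 8)*(a - 2)^2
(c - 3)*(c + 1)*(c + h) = c^3 + c^2*h - 2*c^2 - 2*c*h - 3*c - 3*h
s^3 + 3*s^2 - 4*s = s*(s - 1)*(s + 4)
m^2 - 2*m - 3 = (m - 3)*(m + 1)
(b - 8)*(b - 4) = b^2 - 12*b + 32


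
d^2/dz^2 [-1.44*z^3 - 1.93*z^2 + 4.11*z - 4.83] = -8.64*z - 3.86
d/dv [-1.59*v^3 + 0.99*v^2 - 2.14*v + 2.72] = -4.77*v^2 + 1.98*v - 2.14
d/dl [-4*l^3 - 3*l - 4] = -12*l^2 - 3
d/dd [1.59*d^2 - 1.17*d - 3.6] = 3.18*d - 1.17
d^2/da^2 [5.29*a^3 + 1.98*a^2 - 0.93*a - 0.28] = 31.74*a + 3.96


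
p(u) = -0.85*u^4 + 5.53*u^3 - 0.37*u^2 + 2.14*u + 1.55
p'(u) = -3.4*u^3 + 16.59*u^2 - 0.74*u + 2.14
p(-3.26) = -296.95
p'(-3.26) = 298.66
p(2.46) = 55.77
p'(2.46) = 50.10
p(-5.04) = -1275.06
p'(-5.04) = 862.56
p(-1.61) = -31.64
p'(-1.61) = 60.52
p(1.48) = 17.76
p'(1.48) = 26.36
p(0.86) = 6.17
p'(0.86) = 11.61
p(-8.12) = -6696.16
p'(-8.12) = 2922.32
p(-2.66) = -153.40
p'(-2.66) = 185.48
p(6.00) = 93.95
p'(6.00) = -139.46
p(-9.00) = -9655.90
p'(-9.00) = 3831.19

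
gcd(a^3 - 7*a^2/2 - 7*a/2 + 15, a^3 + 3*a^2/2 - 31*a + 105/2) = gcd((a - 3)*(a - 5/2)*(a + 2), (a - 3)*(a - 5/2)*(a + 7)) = a^2 - 11*a/2 + 15/2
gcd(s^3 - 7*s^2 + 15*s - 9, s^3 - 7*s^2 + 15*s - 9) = s^3 - 7*s^2 + 15*s - 9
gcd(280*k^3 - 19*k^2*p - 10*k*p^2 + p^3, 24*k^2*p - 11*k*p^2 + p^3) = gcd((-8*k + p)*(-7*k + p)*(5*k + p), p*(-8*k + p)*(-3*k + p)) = -8*k + p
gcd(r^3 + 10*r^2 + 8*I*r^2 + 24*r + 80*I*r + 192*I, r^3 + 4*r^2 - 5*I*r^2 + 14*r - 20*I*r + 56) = r + 4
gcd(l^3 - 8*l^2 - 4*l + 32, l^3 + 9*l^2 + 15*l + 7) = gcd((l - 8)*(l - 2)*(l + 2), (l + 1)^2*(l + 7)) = 1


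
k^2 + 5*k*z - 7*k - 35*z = (k - 7)*(k + 5*z)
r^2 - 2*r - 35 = (r - 7)*(r + 5)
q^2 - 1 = (q - 1)*(q + 1)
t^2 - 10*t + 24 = (t - 6)*(t - 4)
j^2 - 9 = (j - 3)*(j + 3)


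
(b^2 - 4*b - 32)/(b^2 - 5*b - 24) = (b + 4)/(b + 3)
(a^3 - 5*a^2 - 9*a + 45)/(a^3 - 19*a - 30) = (a - 3)/(a + 2)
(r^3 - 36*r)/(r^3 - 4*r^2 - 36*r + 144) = r/(r - 4)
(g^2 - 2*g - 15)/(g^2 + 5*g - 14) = (g^2 - 2*g - 15)/(g^2 + 5*g - 14)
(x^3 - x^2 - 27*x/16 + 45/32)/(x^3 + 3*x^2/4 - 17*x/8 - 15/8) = (x - 3/4)/(x + 1)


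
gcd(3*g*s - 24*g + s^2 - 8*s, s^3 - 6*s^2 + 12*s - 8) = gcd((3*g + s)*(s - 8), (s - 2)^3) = 1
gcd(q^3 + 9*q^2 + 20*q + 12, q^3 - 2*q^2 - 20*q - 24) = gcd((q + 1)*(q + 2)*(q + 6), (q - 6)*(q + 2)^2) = q + 2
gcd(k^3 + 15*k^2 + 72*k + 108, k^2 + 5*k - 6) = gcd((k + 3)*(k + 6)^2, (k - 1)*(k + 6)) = k + 6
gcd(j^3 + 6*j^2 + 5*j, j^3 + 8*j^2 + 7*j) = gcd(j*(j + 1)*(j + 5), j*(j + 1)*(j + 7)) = j^2 + j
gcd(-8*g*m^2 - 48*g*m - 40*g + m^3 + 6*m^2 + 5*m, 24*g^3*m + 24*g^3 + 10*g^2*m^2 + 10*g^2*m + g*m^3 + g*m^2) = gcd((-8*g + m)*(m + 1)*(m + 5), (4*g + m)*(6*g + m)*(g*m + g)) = m + 1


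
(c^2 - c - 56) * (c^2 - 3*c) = c^4 - 4*c^3 - 53*c^2 + 168*c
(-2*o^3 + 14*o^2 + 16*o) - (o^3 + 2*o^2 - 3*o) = -3*o^3 + 12*o^2 + 19*o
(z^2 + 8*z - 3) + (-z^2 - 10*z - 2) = -2*z - 5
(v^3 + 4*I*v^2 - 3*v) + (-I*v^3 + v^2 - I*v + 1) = v^3 - I*v^3 + v^2 + 4*I*v^2 - 3*v - I*v + 1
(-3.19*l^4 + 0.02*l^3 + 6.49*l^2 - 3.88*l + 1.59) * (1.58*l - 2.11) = -5.0402*l^5 + 6.7625*l^4 + 10.212*l^3 - 19.8243*l^2 + 10.699*l - 3.3549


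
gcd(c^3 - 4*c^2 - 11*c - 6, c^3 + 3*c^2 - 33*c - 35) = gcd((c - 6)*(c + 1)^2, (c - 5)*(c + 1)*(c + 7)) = c + 1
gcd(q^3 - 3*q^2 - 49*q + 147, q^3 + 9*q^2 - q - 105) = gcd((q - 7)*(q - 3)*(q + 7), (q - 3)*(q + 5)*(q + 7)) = q^2 + 4*q - 21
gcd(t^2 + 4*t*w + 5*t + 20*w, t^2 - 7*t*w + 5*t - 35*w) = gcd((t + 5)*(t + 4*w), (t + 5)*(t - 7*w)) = t + 5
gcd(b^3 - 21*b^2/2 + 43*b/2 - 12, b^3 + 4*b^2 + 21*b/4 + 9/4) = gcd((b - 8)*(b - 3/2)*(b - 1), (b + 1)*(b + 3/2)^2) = 1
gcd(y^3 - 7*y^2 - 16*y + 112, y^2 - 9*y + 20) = y - 4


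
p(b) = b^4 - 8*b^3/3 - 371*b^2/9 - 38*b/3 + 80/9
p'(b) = 4*b^3 - 8*b^2 - 742*b/9 - 38/3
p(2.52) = -287.16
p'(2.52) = -207.22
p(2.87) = -362.20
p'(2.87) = -220.62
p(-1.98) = -91.57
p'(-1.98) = 88.16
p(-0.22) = 9.71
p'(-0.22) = 5.04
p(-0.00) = 8.89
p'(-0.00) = -12.67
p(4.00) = -616.00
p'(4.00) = -214.44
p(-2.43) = -130.61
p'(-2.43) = 83.04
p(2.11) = -206.59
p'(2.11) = -184.67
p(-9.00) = 5288.89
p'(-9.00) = -2834.67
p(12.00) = 10048.89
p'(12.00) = 4758.00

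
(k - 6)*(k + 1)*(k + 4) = k^3 - k^2 - 26*k - 24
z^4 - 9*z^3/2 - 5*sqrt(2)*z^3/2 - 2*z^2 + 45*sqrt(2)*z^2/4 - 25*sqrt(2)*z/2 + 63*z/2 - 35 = (z - 5/2)*(z - 2)*(z - 7*sqrt(2)/2)*(z + sqrt(2))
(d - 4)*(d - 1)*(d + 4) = d^3 - d^2 - 16*d + 16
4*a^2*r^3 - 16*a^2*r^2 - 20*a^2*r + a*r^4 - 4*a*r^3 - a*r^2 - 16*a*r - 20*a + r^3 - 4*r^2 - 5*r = (4*a + r)*(r - 5)*(r + 1)*(a*r + 1)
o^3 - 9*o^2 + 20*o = o*(o - 5)*(o - 4)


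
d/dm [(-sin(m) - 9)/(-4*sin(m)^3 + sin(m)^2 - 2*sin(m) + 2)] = (-8*sin(m)^3 - 107*sin(m)^2 + 18*sin(m) - 20)*cos(m)/(4*sin(m)^3 - sin(m)^2 + 2*sin(m) - 2)^2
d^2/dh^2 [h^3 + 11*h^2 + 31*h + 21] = 6*h + 22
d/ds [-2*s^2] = -4*s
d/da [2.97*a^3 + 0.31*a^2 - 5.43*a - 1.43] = 8.91*a^2 + 0.62*a - 5.43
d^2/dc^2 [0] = 0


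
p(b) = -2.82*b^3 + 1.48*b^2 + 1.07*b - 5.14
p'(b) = -8.46*b^2 + 2.96*b + 1.07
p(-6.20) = 717.20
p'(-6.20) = -342.48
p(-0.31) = -5.25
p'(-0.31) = -0.66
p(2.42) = -33.85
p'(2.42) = -41.31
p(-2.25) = 32.07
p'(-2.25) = -48.42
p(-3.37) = 115.99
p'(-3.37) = -104.98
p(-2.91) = 73.77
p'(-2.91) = -79.18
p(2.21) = -25.99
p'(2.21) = -33.71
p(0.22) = -4.86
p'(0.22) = 1.31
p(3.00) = -64.75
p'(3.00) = -66.19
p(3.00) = -64.75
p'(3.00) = -66.19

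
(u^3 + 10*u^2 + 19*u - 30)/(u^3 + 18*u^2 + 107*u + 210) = (u - 1)/(u + 7)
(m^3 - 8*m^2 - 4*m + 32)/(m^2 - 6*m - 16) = m - 2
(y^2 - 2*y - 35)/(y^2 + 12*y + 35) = (y - 7)/(y + 7)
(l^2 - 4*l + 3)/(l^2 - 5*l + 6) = (l - 1)/(l - 2)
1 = 1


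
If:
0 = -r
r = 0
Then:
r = 0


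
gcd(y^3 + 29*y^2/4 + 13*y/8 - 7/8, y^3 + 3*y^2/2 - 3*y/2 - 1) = y + 1/2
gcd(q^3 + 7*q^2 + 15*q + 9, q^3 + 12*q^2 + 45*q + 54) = q^2 + 6*q + 9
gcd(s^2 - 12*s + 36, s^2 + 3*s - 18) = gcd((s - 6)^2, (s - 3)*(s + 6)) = 1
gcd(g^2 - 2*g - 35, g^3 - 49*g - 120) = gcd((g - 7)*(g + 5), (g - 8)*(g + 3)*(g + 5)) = g + 5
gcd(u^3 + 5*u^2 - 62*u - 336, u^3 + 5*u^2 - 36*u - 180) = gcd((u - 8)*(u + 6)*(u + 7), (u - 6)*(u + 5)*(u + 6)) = u + 6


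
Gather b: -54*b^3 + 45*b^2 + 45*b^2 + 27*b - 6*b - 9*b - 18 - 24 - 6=-54*b^3 + 90*b^2 + 12*b - 48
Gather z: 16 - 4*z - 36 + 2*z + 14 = -2*z - 6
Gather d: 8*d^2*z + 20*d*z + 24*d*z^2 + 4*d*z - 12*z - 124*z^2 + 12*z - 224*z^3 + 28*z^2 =8*d^2*z + d*(24*z^2 + 24*z) - 224*z^3 - 96*z^2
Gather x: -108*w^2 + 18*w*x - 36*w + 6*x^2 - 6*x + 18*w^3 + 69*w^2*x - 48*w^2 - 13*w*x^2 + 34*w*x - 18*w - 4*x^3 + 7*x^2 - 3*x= 18*w^3 - 156*w^2 - 54*w - 4*x^3 + x^2*(13 - 13*w) + x*(69*w^2 + 52*w - 9)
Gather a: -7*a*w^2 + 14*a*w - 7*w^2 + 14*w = a*(-7*w^2 + 14*w) - 7*w^2 + 14*w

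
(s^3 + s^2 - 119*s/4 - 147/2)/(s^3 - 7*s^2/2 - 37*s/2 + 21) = (s + 7/2)/(s - 1)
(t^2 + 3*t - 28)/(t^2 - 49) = (t - 4)/(t - 7)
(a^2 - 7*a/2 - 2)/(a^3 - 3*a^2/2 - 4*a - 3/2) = (a - 4)/(a^2 - 2*a - 3)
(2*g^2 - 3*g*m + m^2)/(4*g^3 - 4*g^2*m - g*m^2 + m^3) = 1/(2*g + m)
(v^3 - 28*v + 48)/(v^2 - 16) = (v^2 + 4*v - 12)/(v + 4)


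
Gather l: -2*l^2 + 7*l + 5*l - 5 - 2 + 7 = -2*l^2 + 12*l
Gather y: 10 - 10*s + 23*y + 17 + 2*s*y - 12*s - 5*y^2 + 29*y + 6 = -22*s - 5*y^2 + y*(2*s + 52) + 33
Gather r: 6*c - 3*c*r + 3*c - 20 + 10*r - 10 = 9*c + r*(10 - 3*c) - 30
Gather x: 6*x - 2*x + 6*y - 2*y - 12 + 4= 4*x + 4*y - 8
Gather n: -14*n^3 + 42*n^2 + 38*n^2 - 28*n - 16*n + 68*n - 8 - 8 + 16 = -14*n^3 + 80*n^2 + 24*n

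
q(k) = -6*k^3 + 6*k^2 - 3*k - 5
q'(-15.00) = -4233.00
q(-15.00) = 21640.00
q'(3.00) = -129.00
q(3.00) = -122.00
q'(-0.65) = -18.40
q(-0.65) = 1.13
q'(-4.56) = -432.00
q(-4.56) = 702.35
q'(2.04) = -53.43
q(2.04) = -37.09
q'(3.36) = -165.89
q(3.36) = -174.94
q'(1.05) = -10.24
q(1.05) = -8.48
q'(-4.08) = -351.60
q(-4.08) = 514.62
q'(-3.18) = -223.18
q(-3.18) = 258.16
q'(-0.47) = -12.62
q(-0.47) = -1.64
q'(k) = -18*k^2 + 12*k - 3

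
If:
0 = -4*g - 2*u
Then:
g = -u/2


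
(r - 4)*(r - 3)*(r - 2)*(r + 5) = r^4 - 4*r^3 - 19*r^2 + 106*r - 120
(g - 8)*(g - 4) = g^2 - 12*g + 32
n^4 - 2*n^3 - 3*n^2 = n^2*(n - 3)*(n + 1)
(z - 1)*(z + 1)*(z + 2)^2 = z^4 + 4*z^3 + 3*z^2 - 4*z - 4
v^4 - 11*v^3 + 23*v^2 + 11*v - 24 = (v - 8)*(v - 3)*(v - 1)*(v + 1)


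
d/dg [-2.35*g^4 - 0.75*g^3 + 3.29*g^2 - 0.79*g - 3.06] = -9.4*g^3 - 2.25*g^2 + 6.58*g - 0.79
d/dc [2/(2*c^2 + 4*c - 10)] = 2*(-c - 1)/(c^2 + 2*c - 5)^2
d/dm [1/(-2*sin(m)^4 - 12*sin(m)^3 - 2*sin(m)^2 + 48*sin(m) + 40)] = (2*sin(m)^3 + 9*sin(m)^2 + sin(m) - 12)*cos(m)/(sin(m)^4 + 6*sin(m)^3 + sin(m)^2 - 24*sin(m) - 20)^2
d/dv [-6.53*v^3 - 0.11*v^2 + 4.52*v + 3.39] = -19.59*v^2 - 0.22*v + 4.52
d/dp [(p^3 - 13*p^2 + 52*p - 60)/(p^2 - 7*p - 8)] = (p^4 - 14*p^3 + 15*p^2 + 328*p - 836)/(p^4 - 14*p^3 + 33*p^2 + 112*p + 64)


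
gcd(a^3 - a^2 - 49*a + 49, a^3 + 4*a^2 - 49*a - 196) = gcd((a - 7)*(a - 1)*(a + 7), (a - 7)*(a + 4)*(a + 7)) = a^2 - 49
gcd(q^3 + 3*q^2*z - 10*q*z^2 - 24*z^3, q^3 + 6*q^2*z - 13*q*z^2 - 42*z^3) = -q^2 + q*z + 6*z^2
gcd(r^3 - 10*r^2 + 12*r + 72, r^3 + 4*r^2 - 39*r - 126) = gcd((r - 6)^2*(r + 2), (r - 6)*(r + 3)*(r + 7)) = r - 6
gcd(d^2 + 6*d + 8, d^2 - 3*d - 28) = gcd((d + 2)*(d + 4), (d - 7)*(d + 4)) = d + 4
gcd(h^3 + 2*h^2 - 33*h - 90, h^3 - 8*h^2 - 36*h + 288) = h - 6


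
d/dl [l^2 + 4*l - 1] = 2*l + 4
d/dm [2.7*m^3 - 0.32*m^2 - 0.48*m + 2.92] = 8.1*m^2 - 0.64*m - 0.48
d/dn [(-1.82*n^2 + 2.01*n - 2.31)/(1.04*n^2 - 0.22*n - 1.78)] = (-1.69*n^2 + 11.284*n - 4.086)/(1.0816*n^4 - 0.4576*n^3 - 3.654*n^2 + 0.7832*n + 3.1684)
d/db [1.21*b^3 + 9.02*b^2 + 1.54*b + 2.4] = 3.63*b^2 + 18.04*b + 1.54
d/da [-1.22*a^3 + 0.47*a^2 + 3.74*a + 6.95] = -3.66*a^2 + 0.94*a + 3.74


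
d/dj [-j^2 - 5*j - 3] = -2*j - 5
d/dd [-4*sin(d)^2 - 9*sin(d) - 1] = -(8*sin(d) + 9)*cos(d)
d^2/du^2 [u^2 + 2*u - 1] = 2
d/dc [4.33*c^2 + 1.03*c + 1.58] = 8.66*c + 1.03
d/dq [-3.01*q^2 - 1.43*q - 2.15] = -6.02*q - 1.43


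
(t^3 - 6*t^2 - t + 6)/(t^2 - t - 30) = (t^2 - 1)/(t + 5)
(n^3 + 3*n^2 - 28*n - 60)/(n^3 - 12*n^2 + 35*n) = (n^2 + 8*n + 12)/(n*(n - 7))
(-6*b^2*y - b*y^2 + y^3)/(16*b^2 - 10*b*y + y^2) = y*(-6*b^2 - b*y + y^2)/(16*b^2 - 10*b*y + y^2)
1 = 1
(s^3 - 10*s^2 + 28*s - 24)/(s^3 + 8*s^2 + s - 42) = (s^2 - 8*s + 12)/(s^2 + 10*s + 21)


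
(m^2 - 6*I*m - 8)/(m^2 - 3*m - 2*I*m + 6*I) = (m - 4*I)/(m - 3)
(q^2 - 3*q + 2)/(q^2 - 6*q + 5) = (q - 2)/(q - 5)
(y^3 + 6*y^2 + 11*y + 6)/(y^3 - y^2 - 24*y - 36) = (y + 1)/(y - 6)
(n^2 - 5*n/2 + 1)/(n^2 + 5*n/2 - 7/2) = (2*n^2 - 5*n + 2)/(2*n^2 + 5*n - 7)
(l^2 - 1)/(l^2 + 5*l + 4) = (l - 1)/(l + 4)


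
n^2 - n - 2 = (n - 2)*(n + 1)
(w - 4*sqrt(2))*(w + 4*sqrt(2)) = w^2 - 32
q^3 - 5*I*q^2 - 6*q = q*(q - 3*I)*(q - 2*I)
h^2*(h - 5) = h^3 - 5*h^2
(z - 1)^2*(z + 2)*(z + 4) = z^4 + 4*z^3 - 3*z^2 - 10*z + 8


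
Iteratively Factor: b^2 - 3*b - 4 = (b + 1)*(b - 4)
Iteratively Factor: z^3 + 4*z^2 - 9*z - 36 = (z + 3)*(z^2 + z - 12) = (z + 3)*(z + 4)*(z - 3)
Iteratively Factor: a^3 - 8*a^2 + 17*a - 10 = (a - 1)*(a^2 - 7*a + 10) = (a - 2)*(a - 1)*(a - 5)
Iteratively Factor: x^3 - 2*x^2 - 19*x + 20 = (x - 1)*(x^2 - x - 20) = (x - 1)*(x + 4)*(x - 5)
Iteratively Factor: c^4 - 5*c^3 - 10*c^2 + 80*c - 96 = (c - 4)*(c^3 - c^2 - 14*c + 24) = (c - 4)*(c - 3)*(c^2 + 2*c - 8) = (c - 4)*(c - 3)*(c + 4)*(c - 2)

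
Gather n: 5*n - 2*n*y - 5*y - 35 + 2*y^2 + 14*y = n*(5 - 2*y) + 2*y^2 + 9*y - 35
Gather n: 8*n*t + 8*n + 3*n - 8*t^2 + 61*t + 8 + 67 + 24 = n*(8*t + 11) - 8*t^2 + 61*t + 99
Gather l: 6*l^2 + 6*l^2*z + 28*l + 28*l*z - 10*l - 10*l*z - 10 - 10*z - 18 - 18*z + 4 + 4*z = l^2*(6*z + 6) + l*(18*z + 18) - 24*z - 24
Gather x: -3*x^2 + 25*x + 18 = -3*x^2 + 25*x + 18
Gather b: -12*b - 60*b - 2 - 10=-72*b - 12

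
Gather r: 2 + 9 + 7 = 18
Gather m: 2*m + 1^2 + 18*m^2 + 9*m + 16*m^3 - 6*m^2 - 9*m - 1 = 16*m^3 + 12*m^2 + 2*m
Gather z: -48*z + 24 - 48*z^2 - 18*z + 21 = -48*z^2 - 66*z + 45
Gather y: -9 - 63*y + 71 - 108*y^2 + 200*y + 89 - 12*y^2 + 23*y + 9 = -120*y^2 + 160*y + 160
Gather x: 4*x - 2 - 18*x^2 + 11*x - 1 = -18*x^2 + 15*x - 3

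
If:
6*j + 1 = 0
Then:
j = -1/6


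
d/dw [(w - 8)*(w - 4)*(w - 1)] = 3*w^2 - 26*w + 44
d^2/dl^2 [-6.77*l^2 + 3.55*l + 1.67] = -13.5400000000000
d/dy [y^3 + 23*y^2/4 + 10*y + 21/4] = 3*y^2 + 23*y/2 + 10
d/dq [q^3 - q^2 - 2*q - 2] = 3*q^2 - 2*q - 2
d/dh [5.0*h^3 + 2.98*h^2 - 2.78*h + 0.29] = 15.0*h^2 + 5.96*h - 2.78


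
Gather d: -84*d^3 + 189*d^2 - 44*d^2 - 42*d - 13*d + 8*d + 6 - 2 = -84*d^3 + 145*d^2 - 47*d + 4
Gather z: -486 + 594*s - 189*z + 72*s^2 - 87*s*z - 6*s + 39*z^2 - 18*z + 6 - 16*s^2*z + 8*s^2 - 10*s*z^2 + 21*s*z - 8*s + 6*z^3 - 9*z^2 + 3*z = 80*s^2 + 580*s + 6*z^3 + z^2*(30 - 10*s) + z*(-16*s^2 - 66*s - 204) - 480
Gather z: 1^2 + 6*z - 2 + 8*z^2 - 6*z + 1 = 8*z^2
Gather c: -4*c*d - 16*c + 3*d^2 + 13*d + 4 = c*(-4*d - 16) + 3*d^2 + 13*d + 4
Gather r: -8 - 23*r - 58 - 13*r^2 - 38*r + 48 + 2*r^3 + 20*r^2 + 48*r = 2*r^3 + 7*r^2 - 13*r - 18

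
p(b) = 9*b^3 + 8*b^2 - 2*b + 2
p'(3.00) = 289.00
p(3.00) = 311.00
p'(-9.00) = 2041.00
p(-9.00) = -5893.00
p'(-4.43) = 456.99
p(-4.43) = -614.59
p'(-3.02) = 195.93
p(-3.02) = -166.89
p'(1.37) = 70.60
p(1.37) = 37.42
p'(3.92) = 475.61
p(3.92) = 659.22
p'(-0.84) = 3.61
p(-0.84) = 3.99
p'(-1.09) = 12.64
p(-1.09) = 2.03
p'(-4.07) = 380.13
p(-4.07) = -464.11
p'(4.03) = 500.98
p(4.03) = 712.92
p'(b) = 27*b^2 + 16*b - 2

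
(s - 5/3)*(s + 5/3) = s^2 - 25/9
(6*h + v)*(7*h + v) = 42*h^2 + 13*h*v + v^2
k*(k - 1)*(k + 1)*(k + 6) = k^4 + 6*k^3 - k^2 - 6*k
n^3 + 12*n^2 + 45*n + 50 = (n + 2)*(n + 5)^2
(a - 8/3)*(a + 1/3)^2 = a^3 - 2*a^2 - 5*a/3 - 8/27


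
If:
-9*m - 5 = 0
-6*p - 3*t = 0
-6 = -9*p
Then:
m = -5/9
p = 2/3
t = -4/3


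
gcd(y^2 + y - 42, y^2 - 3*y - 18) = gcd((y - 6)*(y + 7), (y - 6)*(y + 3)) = y - 6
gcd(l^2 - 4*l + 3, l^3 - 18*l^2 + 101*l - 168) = l - 3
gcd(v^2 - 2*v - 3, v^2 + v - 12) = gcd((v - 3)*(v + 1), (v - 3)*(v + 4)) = v - 3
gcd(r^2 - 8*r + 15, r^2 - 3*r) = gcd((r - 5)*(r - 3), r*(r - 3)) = r - 3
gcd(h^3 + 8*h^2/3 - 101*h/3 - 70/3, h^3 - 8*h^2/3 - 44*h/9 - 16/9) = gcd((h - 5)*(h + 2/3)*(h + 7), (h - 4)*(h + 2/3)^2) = h + 2/3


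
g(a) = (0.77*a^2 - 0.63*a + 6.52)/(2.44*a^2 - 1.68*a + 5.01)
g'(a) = (1.68 - 4.88*a)*(0.77*a^2 - 0.63*a + 6.52)/(2.44*a^2 - 1.68*a + 5.01)^2 + (1.54*a - 0.63)/(2.44*a^2 - 1.68*a + 5.01) = (0.243600000000001*a^2 - 24.1022*a + 7.7973)/(5.9536*a^4 - 8.1984*a^3 + 27.2712*a^2 - 16.8336*a + 25.1001)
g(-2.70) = 0.51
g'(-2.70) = 0.10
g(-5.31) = 0.38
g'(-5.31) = 0.02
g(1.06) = 1.13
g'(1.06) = -0.49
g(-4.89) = 0.39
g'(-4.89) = 0.03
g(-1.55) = 0.69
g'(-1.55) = 0.25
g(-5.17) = 0.38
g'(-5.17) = 0.02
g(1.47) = 0.93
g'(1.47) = -0.44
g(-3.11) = 0.47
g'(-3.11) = 0.07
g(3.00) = 0.53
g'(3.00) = -0.13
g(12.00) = 0.33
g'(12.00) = -0.00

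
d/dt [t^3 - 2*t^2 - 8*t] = 3*t^2 - 4*t - 8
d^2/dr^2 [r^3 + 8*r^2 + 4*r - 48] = 6*r + 16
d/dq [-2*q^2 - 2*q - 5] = -4*q - 2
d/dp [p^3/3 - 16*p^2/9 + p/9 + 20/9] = p^2 - 32*p/9 + 1/9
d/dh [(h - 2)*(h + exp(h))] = h + (h - 2)*(exp(h) + 1) + exp(h)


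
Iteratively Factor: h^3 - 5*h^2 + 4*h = (h - 4)*(h^2 - h) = (h - 4)*(h - 1)*(h)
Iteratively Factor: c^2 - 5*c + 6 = (c - 2)*(c - 3)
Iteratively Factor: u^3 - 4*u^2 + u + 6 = (u - 3)*(u^2 - u - 2) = (u - 3)*(u + 1)*(u - 2)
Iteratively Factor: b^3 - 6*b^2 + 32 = (b + 2)*(b^2 - 8*b + 16) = (b - 4)*(b + 2)*(b - 4)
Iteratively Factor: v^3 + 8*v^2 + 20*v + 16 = (v + 4)*(v^2 + 4*v + 4) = (v + 2)*(v + 4)*(v + 2)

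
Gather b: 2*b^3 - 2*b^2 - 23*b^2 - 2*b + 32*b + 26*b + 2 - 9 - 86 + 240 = 2*b^3 - 25*b^2 + 56*b + 147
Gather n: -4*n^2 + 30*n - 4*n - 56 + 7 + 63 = -4*n^2 + 26*n + 14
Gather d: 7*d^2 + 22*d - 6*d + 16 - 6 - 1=7*d^2 + 16*d + 9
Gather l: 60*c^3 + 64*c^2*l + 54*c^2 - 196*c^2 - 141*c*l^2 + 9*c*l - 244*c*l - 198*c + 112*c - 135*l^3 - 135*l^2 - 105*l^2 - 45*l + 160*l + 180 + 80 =60*c^3 - 142*c^2 - 86*c - 135*l^3 + l^2*(-141*c - 240) + l*(64*c^2 - 235*c + 115) + 260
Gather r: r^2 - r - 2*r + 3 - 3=r^2 - 3*r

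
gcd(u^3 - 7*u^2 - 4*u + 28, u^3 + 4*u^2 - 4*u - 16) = u^2 - 4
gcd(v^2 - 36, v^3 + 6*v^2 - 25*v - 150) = v + 6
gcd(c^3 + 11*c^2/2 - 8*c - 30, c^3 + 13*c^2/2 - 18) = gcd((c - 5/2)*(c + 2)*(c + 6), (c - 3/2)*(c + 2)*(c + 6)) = c^2 + 8*c + 12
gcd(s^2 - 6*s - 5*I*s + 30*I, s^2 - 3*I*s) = 1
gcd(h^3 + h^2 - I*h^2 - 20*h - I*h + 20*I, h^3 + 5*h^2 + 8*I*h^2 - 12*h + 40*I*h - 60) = h + 5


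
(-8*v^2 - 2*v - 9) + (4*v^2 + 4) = -4*v^2 - 2*v - 5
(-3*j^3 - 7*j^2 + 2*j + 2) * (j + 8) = -3*j^4 - 31*j^3 - 54*j^2 + 18*j + 16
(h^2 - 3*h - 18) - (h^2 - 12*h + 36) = 9*h - 54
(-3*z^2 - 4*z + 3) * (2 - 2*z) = 6*z^3 + 2*z^2 - 14*z + 6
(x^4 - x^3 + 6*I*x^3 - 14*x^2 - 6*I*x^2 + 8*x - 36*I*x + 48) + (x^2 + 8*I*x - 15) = x^4 - x^3 + 6*I*x^3 - 13*x^2 - 6*I*x^2 + 8*x - 28*I*x + 33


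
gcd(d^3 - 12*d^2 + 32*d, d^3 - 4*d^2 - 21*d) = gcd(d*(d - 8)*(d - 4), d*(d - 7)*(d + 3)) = d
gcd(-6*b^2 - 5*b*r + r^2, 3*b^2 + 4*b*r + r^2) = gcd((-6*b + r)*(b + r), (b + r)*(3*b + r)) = b + r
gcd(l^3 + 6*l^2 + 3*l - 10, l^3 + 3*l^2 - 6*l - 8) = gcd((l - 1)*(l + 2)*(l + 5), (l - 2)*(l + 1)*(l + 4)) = 1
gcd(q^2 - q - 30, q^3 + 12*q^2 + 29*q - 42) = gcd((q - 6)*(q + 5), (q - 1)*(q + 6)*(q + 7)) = 1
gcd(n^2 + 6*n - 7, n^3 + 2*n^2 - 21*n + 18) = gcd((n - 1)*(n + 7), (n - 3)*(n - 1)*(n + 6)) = n - 1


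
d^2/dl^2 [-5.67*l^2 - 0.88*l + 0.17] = -11.3400000000000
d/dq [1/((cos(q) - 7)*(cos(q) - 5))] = 2*(cos(q) - 6)*sin(q)/((cos(q) - 7)^2*(cos(q) - 5)^2)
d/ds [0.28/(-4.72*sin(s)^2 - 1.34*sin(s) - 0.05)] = (2.6432*sin(s) + 0.3752)*cos(s)/(4.72*sin(s)^2 + 1.34*sin(s) + 0.05)^2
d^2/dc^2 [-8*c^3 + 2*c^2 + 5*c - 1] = 4 - 48*c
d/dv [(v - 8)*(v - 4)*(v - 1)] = 3*v^2 - 26*v + 44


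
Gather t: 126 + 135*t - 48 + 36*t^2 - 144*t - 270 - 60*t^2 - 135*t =-24*t^2 - 144*t - 192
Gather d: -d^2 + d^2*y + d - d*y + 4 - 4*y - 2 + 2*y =d^2*(y - 1) + d*(1 - y) - 2*y + 2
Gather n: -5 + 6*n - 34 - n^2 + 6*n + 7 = -n^2 + 12*n - 32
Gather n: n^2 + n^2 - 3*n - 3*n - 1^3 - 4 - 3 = 2*n^2 - 6*n - 8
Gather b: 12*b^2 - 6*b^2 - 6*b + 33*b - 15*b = 6*b^2 + 12*b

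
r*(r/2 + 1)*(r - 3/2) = r^3/2 + r^2/4 - 3*r/2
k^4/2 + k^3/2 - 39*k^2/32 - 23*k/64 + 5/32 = (k/2 + 1/4)*(k - 5/4)*(k - 1/4)*(k + 2)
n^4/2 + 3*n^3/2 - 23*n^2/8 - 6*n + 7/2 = (n/2 + 1)*(n - 2)*(n - 1/2)*(n + 7/2)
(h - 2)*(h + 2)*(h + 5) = h^3 + 5*h^2 - 4*h - 20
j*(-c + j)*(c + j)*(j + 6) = -c^2*j^2 - 6*c^2*j + j^4 + 6*j^3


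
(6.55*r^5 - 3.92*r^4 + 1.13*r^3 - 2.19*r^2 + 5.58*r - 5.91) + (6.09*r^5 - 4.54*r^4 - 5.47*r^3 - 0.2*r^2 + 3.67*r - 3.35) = 12.64*r^5 - 8.46*r^4 - 4.34*r^3 - 2.39*r^2 + 9.25*r - 9.26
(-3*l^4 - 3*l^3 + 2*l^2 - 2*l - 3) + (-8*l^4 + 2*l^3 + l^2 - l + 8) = -11*l^4 - l^3 + 3*l^2 - 3*l + 5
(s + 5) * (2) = 2*s + 10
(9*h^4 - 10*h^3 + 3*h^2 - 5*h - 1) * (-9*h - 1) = -81*h^5 + 81*h^4 - 17*h^3 + 42*h^2 + 14*h + 1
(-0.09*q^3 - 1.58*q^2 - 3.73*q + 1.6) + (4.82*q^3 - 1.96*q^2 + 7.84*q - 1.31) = 4.73*q^3 - 3.54*q^2 + 4.11*q + 0.29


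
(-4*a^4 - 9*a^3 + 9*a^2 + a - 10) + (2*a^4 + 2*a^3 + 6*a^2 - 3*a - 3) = -2*a^4 - 7*a^3 + 15*a^2 - 2*a - 13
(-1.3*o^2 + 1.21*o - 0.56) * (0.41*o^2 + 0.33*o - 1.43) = -0.533*o^4 + 0.0670999999999999*o^3 + 2.0287*o^2 - 1.9151*o + 0.8008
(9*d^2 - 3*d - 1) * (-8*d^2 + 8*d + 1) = -72*d^4 + 96*d^3 - 7*d^2 - 11*d - 1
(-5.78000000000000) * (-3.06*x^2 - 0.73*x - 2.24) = 17.6868*x^2 + 4.2194*x + 12.9472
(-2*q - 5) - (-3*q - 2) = q - 3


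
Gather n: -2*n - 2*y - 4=-2*n - 2*y - 4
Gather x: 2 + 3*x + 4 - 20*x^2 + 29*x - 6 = -20*x^2 + 32*x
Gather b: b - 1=b - 1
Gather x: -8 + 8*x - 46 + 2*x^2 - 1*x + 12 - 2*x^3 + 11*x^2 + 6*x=-2*x^3 + 13*x^2 + 13*x - 42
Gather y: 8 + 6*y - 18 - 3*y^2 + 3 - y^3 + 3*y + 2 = -y^3 - 3*y^2 + 9*y - 5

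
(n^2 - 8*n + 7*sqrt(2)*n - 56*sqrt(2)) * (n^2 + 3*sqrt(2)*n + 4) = n^4 - 8*n^3 + 10*sqrt(2)*n^3 - 80*sqrt(2)*n^2 + 46*n^2 - 368*n + 28*sqrt(2)*n - 224*sqrt(2)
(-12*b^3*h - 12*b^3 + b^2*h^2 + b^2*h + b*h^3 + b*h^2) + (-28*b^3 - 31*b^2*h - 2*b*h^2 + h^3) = -12*b^3*h - 40*b^3 + b^2*h^2 - 30*b^2*h + b*h^3 - b*h^2 + h^3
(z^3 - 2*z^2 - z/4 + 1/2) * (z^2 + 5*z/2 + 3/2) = z^5 + z^4/2 - 15*z^3/4 - 25*z^2/8 + 7*z/8 + 3/4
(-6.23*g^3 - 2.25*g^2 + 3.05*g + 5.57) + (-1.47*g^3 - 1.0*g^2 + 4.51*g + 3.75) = -7.7*g^3 - 3.25*g^2 + 7.56*g + 9.32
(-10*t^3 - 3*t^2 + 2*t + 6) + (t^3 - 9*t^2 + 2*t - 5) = -9*t^3 - 12*t^2 + 4*t + 1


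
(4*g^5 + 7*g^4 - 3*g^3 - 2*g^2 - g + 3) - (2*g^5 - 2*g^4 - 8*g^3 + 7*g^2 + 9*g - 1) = 2*g^5 + 9*g^4 + 5*g^3 - 9*g^2 - 10*g + 4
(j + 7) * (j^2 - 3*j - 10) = j^3 + 4*j^2 - 31*j - 70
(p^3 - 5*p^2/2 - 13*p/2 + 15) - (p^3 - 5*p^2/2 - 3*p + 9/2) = 21/2 - 7*p/2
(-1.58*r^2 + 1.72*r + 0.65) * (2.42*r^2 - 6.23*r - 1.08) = -3.8236*r^4 + 14.0058*r^3 - 7.4362*r^2 - 5.9071*r - 0.702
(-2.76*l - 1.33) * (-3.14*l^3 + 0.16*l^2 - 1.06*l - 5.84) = 8.6664*l^4 + 3.7346*l^3 + 2.7128*l^2 + 17.5282*l + 7.7672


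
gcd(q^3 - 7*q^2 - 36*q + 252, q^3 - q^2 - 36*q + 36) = q^2 - 36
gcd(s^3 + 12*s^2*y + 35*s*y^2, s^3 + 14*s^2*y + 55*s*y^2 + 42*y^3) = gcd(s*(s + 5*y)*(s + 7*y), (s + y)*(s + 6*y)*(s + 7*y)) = s + 7*y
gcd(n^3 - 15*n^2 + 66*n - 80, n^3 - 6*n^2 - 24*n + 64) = n^2 - 10*n + 16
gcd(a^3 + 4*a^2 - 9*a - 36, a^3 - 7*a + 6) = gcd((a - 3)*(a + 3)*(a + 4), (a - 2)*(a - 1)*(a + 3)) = a + 3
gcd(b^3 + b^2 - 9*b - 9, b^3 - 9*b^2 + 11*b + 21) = b^2 - 2*b - 3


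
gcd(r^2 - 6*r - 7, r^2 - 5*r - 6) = r + 1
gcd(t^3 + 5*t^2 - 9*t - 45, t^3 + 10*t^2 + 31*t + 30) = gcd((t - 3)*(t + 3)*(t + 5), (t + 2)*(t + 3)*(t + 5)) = t^2 + 8*t + 15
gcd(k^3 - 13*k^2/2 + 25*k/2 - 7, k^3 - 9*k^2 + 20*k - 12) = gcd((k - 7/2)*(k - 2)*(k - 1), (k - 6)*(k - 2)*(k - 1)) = k^2 - 3*k + 2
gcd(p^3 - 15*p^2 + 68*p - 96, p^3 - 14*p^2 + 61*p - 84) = p^2 - 7*p + 12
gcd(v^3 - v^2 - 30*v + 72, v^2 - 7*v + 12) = v^2 - 7*v + 12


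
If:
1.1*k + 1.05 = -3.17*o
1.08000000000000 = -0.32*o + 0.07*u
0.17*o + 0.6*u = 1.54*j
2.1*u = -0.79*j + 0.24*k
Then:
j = 0.01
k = 8.18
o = -3.17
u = 0.93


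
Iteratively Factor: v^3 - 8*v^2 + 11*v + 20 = (v + 1)*(v^2 - 9*v + 20) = (v - 4)*(v + 1)*(v - 5)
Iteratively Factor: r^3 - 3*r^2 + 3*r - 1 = (r - 1)*(r^2 - 2*r + 1) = (r - 1)^2*(r - 1)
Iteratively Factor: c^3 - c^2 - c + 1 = (c - 1)*(c^2 - 1) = (c - 1)^2*(c + 1)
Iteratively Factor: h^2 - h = (h)*(h - 1)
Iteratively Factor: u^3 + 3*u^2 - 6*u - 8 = (u + 1)*(u^2 + 2*u - 8) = (u - 2)*(u + 1)*(u + 4)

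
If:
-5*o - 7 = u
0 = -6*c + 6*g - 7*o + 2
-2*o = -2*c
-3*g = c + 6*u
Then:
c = -86/45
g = -604/135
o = -86/45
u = 23/9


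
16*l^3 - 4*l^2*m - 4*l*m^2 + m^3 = (-4*l + m)*(-2*l + m)*(2*l + m)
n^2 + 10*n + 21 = (n + 3)*(n + 7)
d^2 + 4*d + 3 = (d + 1)*(d + 3)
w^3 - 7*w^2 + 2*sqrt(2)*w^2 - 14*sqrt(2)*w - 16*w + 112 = (w - 7)*(w - 2*sqrt(2))*(w + 4*sqrt(2))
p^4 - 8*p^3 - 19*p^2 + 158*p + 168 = (p - 7)*(p - 6)*(p + 1)*(p + 4)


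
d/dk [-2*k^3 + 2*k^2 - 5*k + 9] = -6*k^2 + 4*k - 5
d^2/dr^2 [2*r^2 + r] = 4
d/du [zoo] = 0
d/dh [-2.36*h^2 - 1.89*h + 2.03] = -4.72*h - 1.89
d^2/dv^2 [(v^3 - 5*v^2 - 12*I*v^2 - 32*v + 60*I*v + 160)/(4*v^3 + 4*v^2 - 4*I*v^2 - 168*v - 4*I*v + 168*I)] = (v^6*(-6 - 11*I) + v^5*(30 + 183*I) + v^4*(450 - 1503*I) + v^3*(-2518 + 2473*I) + v^2*(-5796 + 3474*I) + v*(-14340 - 4008*I) + 179684 - 31080*I)/(2*v^9 + v^8*(6 - 6*I) + v^7*(-252 - 18*I) + v^6*(-520 + 740*I) + v^5*(11070 + 1512*I) + v^4*(12090 - 31242*I) + v^3*(-179172 - 32254*I) + v^2*(-31752 + 454860*I) + v*(444528 + 10584*I) - 148176*I)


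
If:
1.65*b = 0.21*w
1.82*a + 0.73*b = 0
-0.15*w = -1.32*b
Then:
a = 0.00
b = 0.00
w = 0.00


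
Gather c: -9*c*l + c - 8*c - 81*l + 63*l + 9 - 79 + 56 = c*(-9*l - 7) - 18*l - 14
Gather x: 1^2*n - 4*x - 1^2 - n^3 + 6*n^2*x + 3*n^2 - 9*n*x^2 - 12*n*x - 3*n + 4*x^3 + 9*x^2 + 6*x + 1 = -n^3 + 3*n^2 - 2*n + 4*x^3 + x^2*(9 - 9*n) + x*(6*n^2 - 12*n + 2)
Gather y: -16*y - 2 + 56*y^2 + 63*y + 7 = 56*y^2 + 47*y + 5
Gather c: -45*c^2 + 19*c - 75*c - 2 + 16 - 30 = -45*c^2 - 56*c - 16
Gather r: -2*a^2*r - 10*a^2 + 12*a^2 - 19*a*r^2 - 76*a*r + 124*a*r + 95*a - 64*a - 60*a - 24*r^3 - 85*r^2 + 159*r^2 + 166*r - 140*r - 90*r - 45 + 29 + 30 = 2*a^2 - 29*a - 24*r^3 + r^2*(74 - 19*a) + r*(-2*a^2 + 48*a - 64) + 14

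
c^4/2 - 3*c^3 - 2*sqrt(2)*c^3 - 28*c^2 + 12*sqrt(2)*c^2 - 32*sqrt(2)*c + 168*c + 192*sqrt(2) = (c/2 + sqrt(2))*(c - 6)*(c - 8*sqrt(2))*(c + 2*sqrt(2))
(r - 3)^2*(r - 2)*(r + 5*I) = r^4 - 8*r^3 + 5*I*r^3 + 21*r^2 - 40*I*r^2 - 18*r + 105*I*r - 90*I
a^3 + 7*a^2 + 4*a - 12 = (a - 1)*(a + 2)*(a + 6)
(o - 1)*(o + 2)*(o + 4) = o^3 + 5*o^2 + 2*o - 8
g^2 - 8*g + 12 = (g - 6)*(g - 2)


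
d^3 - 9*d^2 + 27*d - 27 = (d - 3)^3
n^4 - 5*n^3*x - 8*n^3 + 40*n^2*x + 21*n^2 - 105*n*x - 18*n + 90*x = (n - 3)^2*(n - 2)*(n - 5*x)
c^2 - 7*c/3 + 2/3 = (c - 2)*(c - 1/3)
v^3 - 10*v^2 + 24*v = v*(v - 6)*(v - 4)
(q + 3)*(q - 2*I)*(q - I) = q^3 + 3*q^2 - 3*I*q^2 - 2*q - 9*I*q - 6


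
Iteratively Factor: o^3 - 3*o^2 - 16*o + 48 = (o - 4)*(o^2 + o - 12) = (o - 4)*(o - 3)*(o + 4)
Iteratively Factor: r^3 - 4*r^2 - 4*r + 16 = (r + 2)*(r^2 - 6*r + 8) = (r - 4)*(r + 2)*(r - 2)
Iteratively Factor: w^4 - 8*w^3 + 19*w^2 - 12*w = (w)*(w^3 - 8*w^2 + 19*w - 12) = w*(w - 1)*(w^2 - 7*w + 12) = w*(w - 4)*(w - 1)*(w - 3)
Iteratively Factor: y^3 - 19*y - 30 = (y + 2)*(y^2 - 2*y - 15) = (y - 5)*(y + 2)*(y + 3)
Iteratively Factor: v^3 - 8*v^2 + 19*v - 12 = (v - 3)*(v^2 - 5*v + 4) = (v - 3)*(v - 1)*(v - 4)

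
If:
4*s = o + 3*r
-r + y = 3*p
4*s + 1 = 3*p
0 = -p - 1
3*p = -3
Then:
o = -3*y - 13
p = -1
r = y + 3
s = -1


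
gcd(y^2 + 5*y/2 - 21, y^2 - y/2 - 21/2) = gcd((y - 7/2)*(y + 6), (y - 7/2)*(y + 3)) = y - 7/2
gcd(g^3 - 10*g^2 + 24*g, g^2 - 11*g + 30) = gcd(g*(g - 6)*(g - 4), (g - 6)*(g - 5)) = g - 6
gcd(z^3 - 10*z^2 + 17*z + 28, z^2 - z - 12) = z - 4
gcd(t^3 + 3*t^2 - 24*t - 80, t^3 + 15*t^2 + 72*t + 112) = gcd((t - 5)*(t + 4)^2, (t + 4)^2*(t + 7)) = t^2 + 8*t + 16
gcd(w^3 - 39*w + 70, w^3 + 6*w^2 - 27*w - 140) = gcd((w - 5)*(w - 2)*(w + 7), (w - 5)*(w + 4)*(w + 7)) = w^2 + 2*w - 35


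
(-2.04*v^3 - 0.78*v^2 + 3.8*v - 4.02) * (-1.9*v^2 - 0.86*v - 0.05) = 3.876*v^5 + 3.2364*v^4 - 6.4472*v^3 + 4.409*v^2 + 3.2672*v + 0.201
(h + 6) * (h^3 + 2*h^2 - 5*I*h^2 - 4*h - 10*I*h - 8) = h^4 + 8*h^3 - 5*I*h^3 + 8*h^2 - 40*I*h^2 - 32*h - 60*I*h - 48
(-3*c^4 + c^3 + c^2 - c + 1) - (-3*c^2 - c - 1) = -3*c^4 + c^3 + 4*c^2 + 2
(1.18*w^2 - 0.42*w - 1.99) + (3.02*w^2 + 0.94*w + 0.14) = 4.2*w^2 + 0.52*w - 1.85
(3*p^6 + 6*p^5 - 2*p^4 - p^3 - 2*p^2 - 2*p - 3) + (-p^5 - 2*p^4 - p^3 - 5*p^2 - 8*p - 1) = 3*p^6 + 5*p^5 - 4*p^4 - 2*p^3 - 7*p^2 - 10*p - 4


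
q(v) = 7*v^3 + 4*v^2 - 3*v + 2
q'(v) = 21*v^2 + 8*v - 3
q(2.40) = 114.61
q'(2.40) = 137.16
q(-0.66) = 3.71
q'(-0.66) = 0.87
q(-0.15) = 2.52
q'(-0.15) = -3.73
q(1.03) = 10.80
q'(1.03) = 27.52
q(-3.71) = -289.27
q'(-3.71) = 256.37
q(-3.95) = -355.15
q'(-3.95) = 293.05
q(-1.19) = -0.56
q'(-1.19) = 17.22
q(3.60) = 369.63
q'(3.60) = 297.96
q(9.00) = 5402.00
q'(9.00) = 1770.00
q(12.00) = 12638.00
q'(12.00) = 3117.00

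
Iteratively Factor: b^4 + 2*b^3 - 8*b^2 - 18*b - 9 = (b - 3)*(b^3 + 5*b^2 + 7*b + 3) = (b - 3)*(b + 3)*(b^2 + 2*b + 1) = (b - 3)*(b + 1)*(b + 3)*(b + 1)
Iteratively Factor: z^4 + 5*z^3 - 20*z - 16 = (z - 2)*(z^3 + 7*z^2 + 14*z + 8) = (z - 2)*(z + 1)*(z^2 + 6*z + 8) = (z - 2)*(z + 1)*(z + 2)*(z + 4)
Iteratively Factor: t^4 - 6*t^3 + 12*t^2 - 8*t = (t - 2)*(t^3 - 4*t^2 + 4*t) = (t - 2)^2*(t^2 - 2*t) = (t - 2)^3*(t)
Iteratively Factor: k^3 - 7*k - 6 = (k + 1)*(k^2 - k - 6) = (k + 1)*(k + 2)*(k - 3)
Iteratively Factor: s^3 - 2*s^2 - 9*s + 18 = (s - 2)*(s^2 - 9) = (s - 2)*(s + 3)*(s - 3)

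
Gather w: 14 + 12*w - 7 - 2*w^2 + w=-2*w^2 + 13*w + 7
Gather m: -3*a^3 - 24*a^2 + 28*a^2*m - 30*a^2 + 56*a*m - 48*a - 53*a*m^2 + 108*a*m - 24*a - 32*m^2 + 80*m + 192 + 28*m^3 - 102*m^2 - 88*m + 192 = -3*a^3 - 54*a^2 - 72*a + 28*m^3 + m^2*(-53*a - 134) + m*(28*a^2 + 164*a - 8) + 384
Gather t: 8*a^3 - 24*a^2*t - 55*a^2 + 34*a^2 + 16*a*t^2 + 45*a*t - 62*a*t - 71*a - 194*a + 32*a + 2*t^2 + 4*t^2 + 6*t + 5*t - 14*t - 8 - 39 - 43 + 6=8*a^3 - 21*a^2 - 233*a + t^2*(16*a + 6) + t*(-24*a^2 - 17*a - 3) - 84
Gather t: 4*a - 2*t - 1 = 4*a - 2*t - 1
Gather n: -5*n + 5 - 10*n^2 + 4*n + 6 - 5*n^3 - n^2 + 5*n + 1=-5*n^3 - 11*n^2 + 4*n + 12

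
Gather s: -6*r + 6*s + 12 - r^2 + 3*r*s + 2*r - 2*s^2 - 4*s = -r^2 - 4*r - 2*s^2 + s*(3*r + 2) + 12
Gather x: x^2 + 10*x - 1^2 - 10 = x^2 + 10*x - 11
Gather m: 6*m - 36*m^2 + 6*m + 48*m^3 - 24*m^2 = 48*m^3 - 60*m^2 + 12*m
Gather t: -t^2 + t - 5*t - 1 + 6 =-t^2 - 4*t + 5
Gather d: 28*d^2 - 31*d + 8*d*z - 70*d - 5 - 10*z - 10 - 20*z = 28*d^2 + d*(8*z - 101) - 30*z - 15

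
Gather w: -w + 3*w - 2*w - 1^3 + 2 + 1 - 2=0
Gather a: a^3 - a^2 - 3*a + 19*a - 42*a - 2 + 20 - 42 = a^3 - a^2 - 26*a - 24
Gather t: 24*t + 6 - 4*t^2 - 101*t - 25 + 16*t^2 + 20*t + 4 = 12*t^2 - 57*t - 15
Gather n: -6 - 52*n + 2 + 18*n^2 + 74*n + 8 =18*n^2 + 22*n + 4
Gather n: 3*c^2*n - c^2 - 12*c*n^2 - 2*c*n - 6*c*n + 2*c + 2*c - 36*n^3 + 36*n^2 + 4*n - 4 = -c^2 + 4*c - 36*n^3 + n^2*(36 - 12*c) + n*(3*c^2 - 8*c + 4) - 4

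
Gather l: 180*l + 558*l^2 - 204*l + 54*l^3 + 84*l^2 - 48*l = 54*l^3 + 642*l^2 - 72*l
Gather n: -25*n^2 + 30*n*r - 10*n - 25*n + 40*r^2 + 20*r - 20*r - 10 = -25*n^2 + n*(30*r - 35) + 40*r^2 - 10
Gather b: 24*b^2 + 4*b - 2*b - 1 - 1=24*b^2 + 2*b - 2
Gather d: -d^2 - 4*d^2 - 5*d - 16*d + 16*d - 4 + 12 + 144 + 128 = -5*d^2 - 5*d + 280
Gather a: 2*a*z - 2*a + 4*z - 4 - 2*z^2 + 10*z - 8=a*(2*z - 2) - 2*z^2 + 14*z - 12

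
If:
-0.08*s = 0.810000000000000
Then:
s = -10.12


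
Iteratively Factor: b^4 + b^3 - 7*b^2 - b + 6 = (b - 2)*(b^3 + 3*b^2 - b - 3) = (b - 2)*(b + 1)*(b^2 + 2*b - 3) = (b - 2)*(b - 1)*(b + 1)*(b + 3)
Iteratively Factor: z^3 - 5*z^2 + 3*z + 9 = (z + 1)*(z^2 - 6*z + 9) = (z - 3)*(z + 1)*(z - 3)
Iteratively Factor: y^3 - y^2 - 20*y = (y)*(y^2 - y - 20) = y*(y + 4)*(y - 5)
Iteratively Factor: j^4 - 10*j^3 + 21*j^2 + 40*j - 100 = (j + 2)*(j^3 - 12*j^2 + 45*j - 50) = (j - 2)*(j + 2)*(j^2 - 10*j + 25) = (j - 5)*(j - 2)*(j + 2)*(j - 5)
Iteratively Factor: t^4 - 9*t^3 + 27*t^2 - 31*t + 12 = (t - 1)*(t^3 - 8*t^2 + 19*t - 12) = (t - 4)*(t - 1)*(t^2 - 4*t + 3) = (t - 4)*(t - 3)*(t - 1)*(t - 1)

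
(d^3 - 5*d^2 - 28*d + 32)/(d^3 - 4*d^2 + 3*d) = (d^2 - 4*d - 32)/(d*(d - 3))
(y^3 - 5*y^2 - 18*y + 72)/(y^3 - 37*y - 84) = (y^2 - 9*y + 18)/(y^2 - 4*y - 21)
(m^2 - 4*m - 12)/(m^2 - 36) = (m + 2)/(m + 6)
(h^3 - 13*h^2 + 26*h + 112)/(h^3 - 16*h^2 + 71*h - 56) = (h + 2)/(h - 1)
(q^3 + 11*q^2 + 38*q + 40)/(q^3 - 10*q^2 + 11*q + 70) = (q^2 + 9*q + 20)/(q^2 - 12*q + 35)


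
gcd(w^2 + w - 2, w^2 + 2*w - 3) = w - 1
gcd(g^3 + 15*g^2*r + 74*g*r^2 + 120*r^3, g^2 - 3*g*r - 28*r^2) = g + 4*r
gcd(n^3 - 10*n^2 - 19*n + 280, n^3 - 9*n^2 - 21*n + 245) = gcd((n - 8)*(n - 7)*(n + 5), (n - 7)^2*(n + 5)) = n^2 - 2*n - 35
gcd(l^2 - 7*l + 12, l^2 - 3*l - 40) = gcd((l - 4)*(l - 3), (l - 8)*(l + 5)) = 1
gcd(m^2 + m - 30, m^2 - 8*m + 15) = m - 5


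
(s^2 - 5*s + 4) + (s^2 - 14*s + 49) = 2*s^2 - 19*s + 53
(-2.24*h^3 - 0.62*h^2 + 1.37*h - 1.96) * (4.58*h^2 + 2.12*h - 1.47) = -10.2592*h^5 - 7.5884*h^4 + 8.253*h^3 - 5.161*h^2 - 6.1691*h + 2.8812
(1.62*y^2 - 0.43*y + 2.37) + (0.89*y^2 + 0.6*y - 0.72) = 2.51*y^2 + 0.17*y + 1.65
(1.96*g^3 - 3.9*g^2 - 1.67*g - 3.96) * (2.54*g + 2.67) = 4.9784*g^4 - 4.6728*g^3 - 14.6548*g^2 - 14.5173*g - 10.5732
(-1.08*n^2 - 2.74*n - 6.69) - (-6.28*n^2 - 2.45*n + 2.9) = 5.2*n^2 - 0.29*n - 9.59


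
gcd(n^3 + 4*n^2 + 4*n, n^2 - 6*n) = n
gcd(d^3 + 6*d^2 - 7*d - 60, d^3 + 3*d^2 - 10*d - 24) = d^2 + d - 12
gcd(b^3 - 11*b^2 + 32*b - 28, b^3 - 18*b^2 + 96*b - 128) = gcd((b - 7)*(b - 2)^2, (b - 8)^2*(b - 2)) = b - 2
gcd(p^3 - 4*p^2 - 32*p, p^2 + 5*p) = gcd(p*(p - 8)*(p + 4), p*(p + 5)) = p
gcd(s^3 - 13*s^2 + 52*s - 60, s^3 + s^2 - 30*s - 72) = s - 6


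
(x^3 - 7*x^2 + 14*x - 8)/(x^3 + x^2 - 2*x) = (x^2 - 6*x + 8)/(x*(x + 2))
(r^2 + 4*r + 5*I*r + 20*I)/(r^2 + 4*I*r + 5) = (r + 4)/(r - I)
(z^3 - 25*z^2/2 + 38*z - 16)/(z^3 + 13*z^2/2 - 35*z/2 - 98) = (2*z^2 - 17*z + 8)/(2*z^2 + 21*z + 49)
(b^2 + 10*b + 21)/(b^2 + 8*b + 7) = (b + 3)/(b + 1)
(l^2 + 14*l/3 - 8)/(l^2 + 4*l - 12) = (l - 4/3)/(l - 2)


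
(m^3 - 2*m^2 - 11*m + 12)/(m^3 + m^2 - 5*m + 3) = (m - 4)/(m - 1)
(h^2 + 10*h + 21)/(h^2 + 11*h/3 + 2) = 3*(h + 7)/(3*h + 2)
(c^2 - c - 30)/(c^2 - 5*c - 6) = (c + 5)/(c + 1)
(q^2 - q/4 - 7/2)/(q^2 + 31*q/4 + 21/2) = (q - 2)/(q + 6)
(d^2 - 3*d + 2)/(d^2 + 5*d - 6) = (d - 2)/(d + 6)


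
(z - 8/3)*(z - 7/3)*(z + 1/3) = z^3 - 14*z^2/3 + 41*z/9 + 56/27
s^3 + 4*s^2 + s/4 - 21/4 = (s - 1)*(s + 3/2)*(s + 7/2)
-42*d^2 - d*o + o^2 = (-7*d + o)*(6*d + o)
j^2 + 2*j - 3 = (j - 1)*(j + 3)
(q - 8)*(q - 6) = q^2 - 14*q + 48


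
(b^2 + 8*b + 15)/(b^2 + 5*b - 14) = (b^2 + 8*b + 15)/(b^2 + 5*b - 14)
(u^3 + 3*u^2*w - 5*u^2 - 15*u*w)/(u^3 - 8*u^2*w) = (u^2 + 3*u*w - 5*u - 15*w)/(u*(u - 8*w))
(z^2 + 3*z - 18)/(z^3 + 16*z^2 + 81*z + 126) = (z - 3)/(z^2 + 10*z + 21)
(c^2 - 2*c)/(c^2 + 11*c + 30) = c*(c - 2)/(c^2 + 11*c + 30)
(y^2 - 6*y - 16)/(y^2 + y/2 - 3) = 2*(y - 8)/(2*y - 3)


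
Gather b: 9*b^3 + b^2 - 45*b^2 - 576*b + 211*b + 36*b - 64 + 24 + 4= 9*b^3 - 44*b^2 - 329*b - 36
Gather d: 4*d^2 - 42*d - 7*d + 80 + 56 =4*d^2 - 49*d + 136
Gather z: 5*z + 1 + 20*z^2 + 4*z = 20*z^2 + 9*z + 1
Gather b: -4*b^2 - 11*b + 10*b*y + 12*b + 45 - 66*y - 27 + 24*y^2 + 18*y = -4*b^2 + b*(10*y + 1) + 24*y^2 - 48*y + 18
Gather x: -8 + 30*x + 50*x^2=50*x^2 + 30*x - 8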